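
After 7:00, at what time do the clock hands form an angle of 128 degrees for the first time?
At t minutes past 7:00, the hour hand is at 30 x 7 + 0.5t degrees and the minute hand is at 6t degrees.
The smaller angle between them is 128 degrees when |30H - 5.5t| = 128 or |30H - 5.5t| = 232.
With H = 7, solve 30 x 7 - 5.5t = +/- target for each target:
  t = (30 x 7 - 128) / 5.5 = 14.91
  t = (30 x 7 + 128) / 5.5 = 61.45 (outside (0, 60))
  t = (30 x 7 - 232) / 5.5 = -4 (outside (0, 60))
  t = (30 x 7 + 232) / 5.5 = 80.36 (outside (0, 60))
Valid solutions in (0, 60): {14.91} minutes.
The first occurrence is t = 14.91 minutes.
The hands form a 128-degree angle at 14.91 minutes past 7:00.

Final answer: 14.91 minutes past 7:00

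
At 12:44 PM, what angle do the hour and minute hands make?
Hour hand position: 0 x 30 + 44 x 0.5 = 22 degrees
Minute hand position: 44 x 6 = 264 degrees
Difference: |22 - 264| = 242 degrees
Since 242 > 180, the smaller angle is 360 - 242 = 118 degrees

Final answer: 118 degrees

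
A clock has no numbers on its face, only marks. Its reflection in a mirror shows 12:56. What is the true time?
Reflection across the vertical (12-6) axis maps a hand at angle A degrees to (360 - A) degrees, which sends a reading of T minutes past 12:00 to (720 - T) minutes past 12:00.
Mirror reads 12:56 = 56 minutes past 12:00.
Actual time: (720 - 56) mod 720 = 664 minutes = 11:04.

Final answer: 11:04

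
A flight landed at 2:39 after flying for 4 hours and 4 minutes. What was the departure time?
Starting time: 2:39 = 159 total minutes past 12:00
Subtracting: 4 hours and 4 minutes = 244 minutes
159 - 244 = -85 (negative, add 12 hours = 720) = 635 minutes
= 10 hours and 35 minutes past 12:00 = 10:35

Final answer: 10:35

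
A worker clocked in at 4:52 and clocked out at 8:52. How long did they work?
From 4:52 to 8:52:
(8 x 60 + 52) - (4 x 60 + 52) = 532 - 292 = 240 minutes
= 4 hours

Final answer: 4 hours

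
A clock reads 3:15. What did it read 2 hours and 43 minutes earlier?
Starting time: 3:15 = 195 total minutes past 12:00
Subtracting: 2 hours and 43 minutes = 163 minutes
195 - 163 = 32 minutes
= 32 minutes past 12:00 = 12:32

Final answer: 12:32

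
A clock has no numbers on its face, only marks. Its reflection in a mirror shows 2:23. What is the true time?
Reflection across the vertical (12-6) axis maps a hand at angle A degrees to (360 - A) degrees, which sends a reading of T minutes past 12:00 to (720 - T) minutes past 12:00.
Mirror reads 2:23 = 143 minutes past 12:00.
Actual time: (720 - 143) mod 720 = 577 minutes = 9:37.

Final answer: 9:37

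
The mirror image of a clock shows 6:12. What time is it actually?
Reflection across the vertical (12-6) axis maps a hand at angle A degrees to (360 - A) degrees, which sends a reading of T minutes past 12:00 to (720 - T) minutes past 12:00.
Mirror reads 6:12 = 372 minutes past 12:00.
Actual time: (720 - 372) mod 720 = 348 minutes = 5:48.

Final answer: 5:48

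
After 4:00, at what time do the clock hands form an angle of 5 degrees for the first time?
At t minutes past 4:00, the hour hand is at 30 x 4 + 0.5t degrees and the minute hand is at 6t degrees.
The smaller angle between them is 5 degrees when |30H - 5.5t| = 5 or |30H - 5.5t| = 355.
With H = 4, solve 30 x 4 - 5.5t = +/- target for each target:
  t = (30 x 4 - 5) / 5.5 = 20.91
  t = (30 x 4 + 5) / 5.5 = 22.73
  t = (30 x 4 - 355) / 5.5 = -42.73 (outside (0, 60))
  t = (30 x 4 + 355) / 5.5 = 86.36 (outside (0, 60))
Valid solutions in (0, 60): {20.91, 22.73} minutes.
The first occurrence is t = 20.91 minutes.
The hands form a 5-degree angle at 20.91 minutes past 4:00.

Final answer: 20.91 minutes past 4:00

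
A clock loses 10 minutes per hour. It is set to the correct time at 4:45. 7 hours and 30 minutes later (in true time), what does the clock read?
For every 60 true minutes, the faulty clock advances 60 - 10 = 50 minutes.
True elapsed: 7 hours and 30 minutes = 450 minutes.
Faulty clock advances: 450 x 50/60 = 375 minutes (drift: 75 minutes behind).
Shown time: 4:45 + 375 minutes = 11:00.

Final answer: 11:00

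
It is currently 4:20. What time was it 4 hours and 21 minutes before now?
Starting time: 4:20 = 260 total minutes past 12:00
Subtracting: 4 hours and 21 minutes = 261 minutes
260 - 261 = -1 (negative, add 12 hours = 720) = 719 minutes
= 11 hours and 59 minutes past 12:00 = 11:59

Final answer: 11:59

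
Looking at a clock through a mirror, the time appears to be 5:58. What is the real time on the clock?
Reflection across the vertical (12-6) axis maps a hand at angle A degrees to (360 - A) degrees, which sends a reading of T minutes past 12:00 to (720 - T) minutes past 12:00.
Mirror reads 5:58 = 358 minutes past 12:00.
Actual time: (720 - 358) mod 720 = 362 minutes = 6:02.

Final answer: 6:02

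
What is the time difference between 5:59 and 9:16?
From 5:59 to 9:16:
(9 x 60 + 16) - (5 x 60 + 59) = 556 - 359 = 197 minutes
= 3 hours and 17 minutes

Final answer: 3 hours and 17 minutes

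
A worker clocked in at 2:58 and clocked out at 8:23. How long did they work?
From 2:58 to 8:23:
(8 x 60 + 23) - (2 x 60 + 58) = 503 - 178 = 325 minutes
= 5 hours and 25 minutes

Final answer: 5 hours and 25 minutes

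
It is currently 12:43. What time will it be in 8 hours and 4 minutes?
Starting time: 12:43
Adding 4 minutes to 43 minutes: 43 + 4 = 47 minutes
Adding 8 hours: 12 + 8 = 20 - 12 = 8
Final time: 8:47

Final answer: 8:47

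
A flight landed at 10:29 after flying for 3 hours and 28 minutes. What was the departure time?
Starting time: 10:29 = 629 total minutes past 12:00
Subtracting: 3 hours and 28 minutes = 208 minutes
629 - 208 = 421 minutes
= 7 hours and 1 minute past 12:00 = 7:01

Final answer: 7:01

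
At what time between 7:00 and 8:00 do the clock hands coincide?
The minute hand gains 5.5 degrees per minute on the hour hand.
At 7:00, the hour hand is at 210 degrees and the minute hand is at 0 degrees.
The gap is 210 degrees. Time to close: 210/5.5 = 60 x 7/11 = 38.18 minutes.
The hands overlap at 38.18 minutes past 7:00.

Final answer: 38.18 minutes past 7:00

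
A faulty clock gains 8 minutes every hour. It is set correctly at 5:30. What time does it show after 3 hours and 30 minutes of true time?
For every 60 true minutes, the faulty clock advances 60 + 8 = 68 minutes.
True elapsed: 3 hours and 30 minutes = 210 minutes.
Faulty clock advances: 210 x 68/60 = 238 minutes (drift: 28 minutes ahead).
Shown time: 5:30 + 238 minutes = 9:28.

Final answer: 9:28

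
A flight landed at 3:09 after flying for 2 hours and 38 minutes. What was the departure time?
Starting time: 3:09 = 189 total minutes past 12:00
Subtracting: 2 hours and 38 minutes = 158 minutes
189 - 158 = 31 minutes
= 31 minutes past 12:00 = 12:31

Final answer: 12:31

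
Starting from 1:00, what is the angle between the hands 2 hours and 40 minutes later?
First find the time 2 hours and 40 minutes after 1:00.
Total minutes: 1 x 60 + 0 + 2 x 60 + 40 = 220.
220 mod 720 = 220 minutes = 3:40.
Now compute the angle at 3:40:
Hour hand: 3 x 30 + 40 x 0.5 = 110 degrees
Minute hand: 40 x 6 = 240 degrees
Difference: |110 - 240| = 130 degrees
The angle is 130 degrees

Final answer: 130 degrees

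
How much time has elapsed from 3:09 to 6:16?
From 3:09 to 6:16:
(6 x 60 + 16) - (3 x 60 + 9) = 376 - 189 = 187 minutes
= 3 hours and 7 minutes

Final answer: 3 hours and 7 minutes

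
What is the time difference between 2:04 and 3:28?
From 2:04 to 3:28:
(3 x 60 + 28) - (2 x 60 + 4) = 208 - 124 = 84 minutes
= 1 hour and 24 minutes

Final answer: 1 hour and 24 minutes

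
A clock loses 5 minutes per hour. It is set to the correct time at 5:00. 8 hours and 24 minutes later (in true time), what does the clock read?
For every 60 true minutes, the faulty clock advances 60 - 5 = 55 minutes.
True elapsed: 8 hours and 24 minutes = 504 minutes.
Faulty clock advances: 504 x 55/60 = 462 minutes (drift: 42 minutes behind).
Shown time: 5:00 + 462 minutes = 12:42.

Final answer: 12:42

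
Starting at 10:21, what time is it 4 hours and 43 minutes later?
Starting time: 10:21
Adding 43 minutes to 21 minutes: 21 + 43 = 64 minutes = 1 hour and 4 minutes
Adding 4 hours: 10 + 4 + 1 (carry) = 15 - 12 = 3
Final time: 3:04

Final answer: 3:04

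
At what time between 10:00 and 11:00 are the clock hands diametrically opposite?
For hands to be 180 degrees apart: |30H - 5.5t| = 180
With H = 10: t = (30 x 10 + 180)/5.5 = 87.27 or t = (30 x 10 - 180)/5.5 = 21.82
First valid solution (0 < t < 60): t = 21.82 minutes
The hands are opposite at 21.82 minutes past 10:00.

Final answer: 21.82 minutes past 10:00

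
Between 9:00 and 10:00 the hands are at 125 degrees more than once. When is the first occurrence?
At t minutes past 9:00, the hour hand is at 30 x 9 + 0.5t degrees and the minute hand is at 6t degrees.
The smaller angle between them is 125 degrees when |30H - 5.5t| = 125 or |30H - 5.5t| = 235.
With H = 9, solve 30 x 9 - 5.5t = +/- target for each target:
  t = (30 x 9 - 125) / 5.5 = 26.36
  t = (30 x 9 + 125) / 5.5 = 71.82 (outside (0, 60))
  t = (30 x 9 - 235) / 5.5 = 6.36
  t = (30 x 9 + 235) / 5.5 = 91.82 (outside (0, 60))
Valid solutions in (0, 60): {6.36, 26.36} minutes.
The first occurrence is t = 6.36 minutes.
The hands form a 125-degree angle at 6.36 minutes past 9:00.

Final answer: 6.36 minutes past 9:00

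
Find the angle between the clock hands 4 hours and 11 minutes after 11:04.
First find the time 4 hours and 11 minutes after 11:04.
Total minutes: 11 x 60 + 4 + 4 x 60 + 11 = 915.
915 mod 720 = 195 minutes = 3:15.
Now compute the angle at 3:15:
Hour hand: 3 x 30 + 15 x 0.5 = 97.5 degrees
Minute hand: 15 x 6 = 90 degrees
Difference: |97.5 - 90| = 7.5 degrees
The angle is 7.5 degrees

Final answer: 7.5 degrees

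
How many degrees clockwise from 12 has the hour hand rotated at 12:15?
The hour hand moves 30 degrees per hour and 0.5 degrees per minute.
At 12:15: (0) x 30 + 15 x 0.5 = 0 + 7.5 = 7.5 degrees

Final answer: 7.5 degrees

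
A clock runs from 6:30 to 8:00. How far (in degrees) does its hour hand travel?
The hour hand moves 0.5 degrees per minute.
Time elapsed: 8:00 - 6:30 = 90 minutes
Angular displacement: 90 x 0.5 = 45 degrees

Final answer: 45 degrees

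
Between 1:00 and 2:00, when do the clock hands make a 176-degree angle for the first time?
At t minutes past 1:00, the hour hand is at 30 x 1 + 0.5t degrees and the minute hand is at 6t degrees.
The smaller angle between them is 176 degrees when |30H - 5.5t| = 176 or |30H - 5.5t| = 184.
With H = 1, solve 30 x 1 - 5.5t = +/- target for each target:
  t = (30 x 1 - 176) / 5.5 = -26.55 (outside (0, 60))
  t = (30 x 1 + 176) / 5.5 = 37.45
  t = (30 x 1 - 184) / 5.5 = -28 (outside (0, 60))
  t = (30 x 1 + 184) / 5.5 = 38.91
Valid solutions in (0, 60): {37.45, 38.91} minutes.
The first occurrence is t = 37.45 minutes.
The hands form a 176-degree angle at 37.45 minutes past 1:00.

Final answer: 37.45 minutes past 1:00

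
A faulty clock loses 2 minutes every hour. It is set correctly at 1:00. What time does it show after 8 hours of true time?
For every 60 true minutes, the faulty clock advances 60 - 2 = 58 minutes.
True elapsed: 8 hours = 480 minutes.
Faulty clock advances: 480 x 58/60 = 464 minutes (drift: 16 minutes behind).
Shown time: 1:00 + 464 minutes = 8:44.

Final answer: 8:44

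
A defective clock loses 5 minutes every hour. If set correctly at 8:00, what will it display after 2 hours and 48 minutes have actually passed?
For every 60 true minutes, the faulty clock advances 60 - 5 = 55 minutes.
True elapsed: 2 hours and 48 minutes = 168 minutes.
Faulty clock advances: 168 x 55/60 = 154 minutes (drift: 14 minutes behind).
Shown time: 8:00 + 154 minutes = 10:34.

Final answer: 10:34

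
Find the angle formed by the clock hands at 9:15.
Hour hand position: 9 x 30 + 15 x 0.5 = 277.5 degrees
Minute hand position: 15 x 6 = 90 degrees
Difference: |277.5 - 90| = 187.5 degrees
Since 187.5 > 180, the smaller angle is 360 - 187.5 = 172.5 degrees

Final answer: 172.5 degrees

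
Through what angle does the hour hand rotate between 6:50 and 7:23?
The hour hand moves 0.5 degrees per minute.
Time elapsed: 7:23 - 6:50 = 33 minutes
Angular displacement: 33 x 0.5 = 16.5 degrees

Final answer: 16.5 degrees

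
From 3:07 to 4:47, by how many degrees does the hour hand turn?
The hour hand moves 0.5 degrees per minute.
Time elapsed: 4:47 - 3:07 = 100 minutes
Angular displacement: 100 x 0.5 = 50 degrees

Final answer: 50 degrees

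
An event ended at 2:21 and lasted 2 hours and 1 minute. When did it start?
Starting time: 2:21 = 141 total minutes past 12:00
Subtracting: 2 hours and 1 minute = 121 minutes
141 - 121 = 20 minutes
= 20 minutes past 12:00 = 12:20

Final answer: 12:20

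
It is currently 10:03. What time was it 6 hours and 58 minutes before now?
Starting time: 10:03 = 603 total minutes past 12:00
Subtracting: 6 hours and 58 minutes = 418 minutes
603 - 418 = 185 minutes
= 3 hours and 5 minutes past 12:00 = 3:05

Final answer: 3:05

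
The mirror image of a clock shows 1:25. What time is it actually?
Reflection across the vertical (12-6) axis maps a hand at angle A degrees to (360 - A) degrees, which sends a reading of T minutes past 12:00 to (720 - T) minutes past 12:00.
Mirror reads 1:25 = 85 minutes past 12:00.
Actual time: (720 - 85) mod 720 = 635 minutes = 10:35.

Final answer: 10:35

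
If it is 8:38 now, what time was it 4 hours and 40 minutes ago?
Starting time: 8:38 = 518 total minutes past 12:00
Subtracting: 4 hours and 40 minutes = 280 minutes
518 - 280 = 238 minutes
= 3 hours and 58 minutes past 12:00 = 3:58

Final answer: 3:58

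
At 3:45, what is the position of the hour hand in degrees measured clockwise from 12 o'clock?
The hour hand moves 30 degrees per hour and 0.5 degrees per minute.
At 3:45: (3) x 30 + 45 x 0.5 = 90 + 22.5 = 112.5 degrees

Final answer: 112.5 degrees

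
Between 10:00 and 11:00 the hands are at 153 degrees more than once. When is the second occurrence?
At t minutes past 10:00, the hour hand is at 30 x 10 + 0.5t degrees and the minute hand is at 6t degrees.
The smaller angle between them is 153 degrees when |30H - 5.5t| = 153 or |30H - 5.5t| = 207.
With H = 10, solve 30 x 10 - 5.5t = +/- target for each target:
  t = (30 x 10 - 153) / 5.5 = 26.73
  t = (30 x 10 + 153) / 5.5 = 82.36 (outside (0, 60))
  t = (30 x 10 - 207) / 5.5 = 16.91
  t = (30 x 10 + 207) / 5.5 = 92.18 (outside (0, 60))
Valid solutions in (0, 60): {16.91, 26.73} minutes.
The second occurrence is t = 26.73 minutes.
The hands form a 153-degree angle at 26.73 minutes past 10:00.

Final answer: 26.73 minutes past 10:00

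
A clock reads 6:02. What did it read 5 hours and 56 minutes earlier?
Starting time: 6:02 = 362 total minutes past 12:00
Subtracting: 5 hours and 56 minutes = 356 minutes
362 - 356 = 6 minutes
= 6 minutes past 12:00 = 12:06

Final answer: 12:06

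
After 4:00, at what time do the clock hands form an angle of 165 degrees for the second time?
At t minutes past 4:00, the hour hand is at 30 x 4 + 0.5t degrees and the minute hand is at 6t degrees.
The smaller angle between them is 165 degrees when |30H - 5.5t| = 165 or |30H - 5.5t| = 195.
With H = 4, solve 30 x 4 - 5.5t = +/- target for each target:
  t = (30 x 4 - 165) / 5.5 = -8.18 (outside (0, 60))
  t = (30 x 4 + 165) / 5.5 = 51.82
  t = (30 x 4 - 195) / 5.5 = -13.64 (outside (0, 60))
  t = (30 x 4 + 195) / 5.5 = 57.27
Valid solutions in (0, 60): {51.82, 57.27} minutes.
The second occurrence is t = 57.27 minutes.
The hands form a 165-degree angle at 57.27 minutes past 4:00.

Final answer: 57.27 minutes past 4:00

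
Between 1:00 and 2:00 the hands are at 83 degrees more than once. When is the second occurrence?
At t minutes past 1:00, the hour hand is at 30 x 1 + 0.5t degrees and the minute hand is at 6t degrees.
The smaller angle between them is 83 degrees when |30H - 5.5t| = 83 or |30H - 5.5t| = 277.
With H = 1, solve 30 x 1 - 5.5t = +/- target for each target:
  t = (30 x 1 - 83) / 5.5 = -9.64 (outside (0, 60))
  t = (30 x 1 + 83) / 5.5 = 20.55
  t = (30 x 1 - 277) / 5.5 = -44.91 (outside (0, 60))
  t = (30 x 1 + 277) / 5.5 = 55.82
Valid solutions in (0, 60): {20.55, 55.82} minutes.
The second occurrence is t = 55.82 minutes.
The hands form a 83-degree angle at 55.82 minutes past 1:00.

Final answer: 55.82 minutes past 1:00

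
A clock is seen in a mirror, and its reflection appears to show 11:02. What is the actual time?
Reflection across the vertical (12-6) axis maps a hand at angle A degrees to (360 - A) degrees, which sends a reading of T minutes past 12:00 to (720 - T) minutes past 12:00.
Mirror reads 11:02 = 662 minutes past 12:00.
Actual time: (720 - 662) mod 720 = 58 minutes = 12:58.

Final answer: 12:58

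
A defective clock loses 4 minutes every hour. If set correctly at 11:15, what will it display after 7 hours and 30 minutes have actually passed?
For every 60 true minutes, the faulty clock advances 60 - 4 = 56 minutes.
True elapsed: 7 hours and 30 minutes = 450 minutes.
Faulty clock advances: 450 x 56/60 = 420 minutes (drift: 30 minutes behind).
Shown time: 11:15 + 420 minutes = 6:15.

Final answer: 6:15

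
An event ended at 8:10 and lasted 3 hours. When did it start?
Starting time: 8:10 = 490 total minutes past 12:00
Subtracting: 3 hours = 180 minutes
490 - 180 = 310 minutes
= 5 hours and 10 minutes past 12:00 = 5:10

Final answer: 5:10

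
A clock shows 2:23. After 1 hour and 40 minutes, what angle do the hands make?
First find the time 1 hour and 40 minutes after 2:23.
Total minutes: 2 x 60 + 23 + 1 x 60 + 40 = 243.
243 mod 720 = 243 minutes = 4:03.
Now compute the angle at 4:03:
Hour hand: 4 x 30 + 3 x 0.5 = 121.5 degrees
Minute hand: 3 x 6 = 18 degrees
Difference: |121.5 - 18| = 103.5 degrees
The angle is 103.5 degrees

Final answer: 103.5 degrees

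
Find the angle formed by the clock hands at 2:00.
Hour hand position: 2 x 30 + 0 x 0.5 = 60 degrees
Minute hand position: 0 x 6 = 0 degrees
Difference: |60 - 0| = 60 degrees
The angle between the hands is 60 degrees

Final answer: 60 degrees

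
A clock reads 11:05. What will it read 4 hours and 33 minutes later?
Starting time: 11:05
Adding 33 minutes to 5 minutes: 5 + 33 = 38 minutes
Adding 4 hours: 11 + 4 = 15 - 12 = 3
Final time: 3:38

Final answer: 3:38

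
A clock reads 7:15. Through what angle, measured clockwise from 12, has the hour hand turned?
The hour hand moves 30 degrees per hour and 0.5 degrees per minute.
At 7:15: (7) x 30 + 15 x 0.5 = 210 + 7.5 = 217.5 degrees

Final answer: 217.5 degrees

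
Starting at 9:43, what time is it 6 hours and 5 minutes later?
Starting time: 9:43
Adding 5 minutes to 43 minutes: 43 + 5 = 48 minutes
Adding 6 hours: 9 + 6 = 15 - 12 = 3
Final time: 3:48

Final answer: 3:48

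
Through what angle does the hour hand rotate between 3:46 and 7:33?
The hour hand moves 0.5 degrees per minute.
Time elapsed: 7:33 - 3:46 = 227 minutes
Angular displacement: 227 x 0.5 = 113.5 degrees

Final answer: 113.5 degrees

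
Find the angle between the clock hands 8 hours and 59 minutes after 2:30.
First find the time 8 hours and 59 minutes after 2:30.
Total minutes: 2 x 60 + 30 + 8 x 60 + 59 = 689.
689 mod 720 = 689 minutes = 11:29.
Now compute the angle at 11:29:
Hour hand: 11 x 30 + 29 x 0.5 = 344.5 degrees
Minute hand: 29 x 6 = 174 degrees
Difference: |344.5 - 174| = 170.5 degrees
The angle is 170.5 degrees

Final answer: 170.5 degrees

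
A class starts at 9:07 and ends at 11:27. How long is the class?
From 9:07 to 11:27:
(11 x 60 + 27) - (9 x 60 + 7) = 687 - 547 = 140 minutes
= 2 hours and 20 minutes

Final answer: 2 hours and 20 minutes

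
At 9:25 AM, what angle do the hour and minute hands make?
Hour hand position: 9 x 30 + 25 x 0.5 = 282.5 degrees
Minute hand position: 25 x 6 = 150 degrees
Difference: |282.5 - 150| = 132.5 degrees
The angle between the hands is 132.5 degrees

Final answer: 132.5 degrees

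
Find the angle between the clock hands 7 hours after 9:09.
First find the time 7 hours after 9:09.
Total minutes: 9 x 60 + 9 + 7 x 60 + 0 = 969.
969 mod 720 = 249 minutes = 4:09.
Now compute the angle at 4:09:
Hour hand: 4 x 30 + 9 x 0.5 = 124.5 degrees
Minute hand: 9 x 6 = 54 degrees
Difference: |124.5 - 54| = 70.5 degrees
The angle is 70.5 degrees

Final answer: 70.5 degrees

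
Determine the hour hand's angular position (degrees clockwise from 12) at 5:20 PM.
The hour hand moves 30 degrees per hour and 0.5 degrees per minute.
At 5:20: (5) x 30 + 20 x 0.5 = 150 + 10 = 160 degrees

Final answer: 160 degrees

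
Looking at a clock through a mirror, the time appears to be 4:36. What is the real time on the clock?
Reflection across the vertical (12-6) axis maps a hand at angle A degrees to (360 - A) degrees, which sends a reading of T minutes past 12:00 to (720 - T) minutes past 12:00.
Mirror reads 4:36 = 276 minutes past 12:00.
Actual time: (720 - 276) mod 720 = 444 minutes = 7:24.

Final answer: 7:24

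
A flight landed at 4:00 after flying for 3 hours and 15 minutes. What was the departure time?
Starting time: 4:00 = 240 total minutes past 12:00
Subtracting: 3 hours and 15 minutes = 195 minutes
240 - 195 = 45 minutes
= 45 minutes past 12:00 = 12:45

Final answer: 12:45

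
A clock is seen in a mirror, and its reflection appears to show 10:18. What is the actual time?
Reflection across the vertical (12-6) axis maps a hand at angle A degrees to (360 - A) degrees, which sends a reading of T minutes past 12:00 to (720 - T) minutes past 12:00.
Mirror reads 10:18 = 618 minutes past 12:00.
Actual time: (720 - 618) mod 720 = 102 minutes = 1:42.

Final answer: 1:42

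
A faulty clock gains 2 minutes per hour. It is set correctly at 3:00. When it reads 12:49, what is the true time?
For every 60 true minutes, the faulty clock advances 62 minutes, so 1 faulty-clock minute corresponds to 60/62 true minutes.
From 3:00 to 12:49 on the faulty dial is 589 minutes.
True elapsed: 589 x 60/62 = 570 minutes = 9 hours and 30 minutes.
True time: 3:00 + 9 hours and 30 minutes = 12:30.

Final answer: 12:30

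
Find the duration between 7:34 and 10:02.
From 7:34 to 10:02:
(10 x 60 + 2) - (7 x 60 + 34) = 602 - 454 = 148 minutes
= 2 hours and 28 minutes

Final answer: 2 hours and 28 minutes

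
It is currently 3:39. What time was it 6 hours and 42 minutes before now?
Starting time: 3:39 = 219 total minutes past 12:00
Subtracting: 6 hours and 42 minutes = 402 minutes
219 - 402 = -183 (negative, add 12 hours = 720) = 537 minutes
= 8 hours and 57 minutes past 12:00 = 8:57

Final answer: 8:57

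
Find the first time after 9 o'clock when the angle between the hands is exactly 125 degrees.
At t minutes past 9:00, the hour hand is at 30 x 9 + 0.5t degrees and the minute hand is at 6t degrees.
The smaller angle between them is 125 degrees when |30H - 5.5t| = 125 or |30H - 5.5t| = 235.
With H = 9, solve 30 x 9 - 5.5t = +/- target for each target:
  t = (30 x 9 - 125) / 5.5 = 26.36
  t = (30 x 9 + 125) / 5.5 = 71.82 (outside (0, 60))
  t = (30 x 9 - 235) / 5.5 = 6.36
  t = (30 x 9 + 235) / 5.5 = 91.82 (outside (0, 60))
Valid solutions in (0, 60): {6.36, 26.36} minutes.
The first occurrence is t = 6.36 minutes.
The hands form a 125-degree angle at 6.36 minutes past 9:00.

Final answer: 6.36 minutes past 9:00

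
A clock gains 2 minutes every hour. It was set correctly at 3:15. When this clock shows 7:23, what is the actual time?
For every 60 true minutes, the faulty clock advances 62 minutes, so 1 faulty-clock minute corresponds to 60/62 true minutes.
From 3:15 to 7:23 on the faulty dial is 248 minutes.
True elapsed: 248 x 60/62 = 240 minutes = 4 hours.
True time: 3:15 + 4 hours = 7:15.

Final answer: 7:15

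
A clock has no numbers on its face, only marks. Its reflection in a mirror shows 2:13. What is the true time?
Reflection across the vertical (12-6) axis maps a hand at angle A degrees to (360 - A) degrees, which sends a reading of T minutes past 12:00 to (720 - T) minutes past 12:00.
Mirror reads 2:13 = 133 minutes past 12:00.
Actual time: (720 - 133) mod 720 = 587 minutes = 9:47.

Final answer: 9:47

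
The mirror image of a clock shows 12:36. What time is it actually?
Reflection across the vertical (12-6) axis maps a hand at angle A degrees to (360 - A) degrees, which sends a reading of T minutes past 12:00 to (720 - T) minutes past 12:00.
Mirror reads 12:36 = 36 minutes past 12:00.
Actual time: (720 - 36) mod 720 = 684 minutes = 11:24.

Final answer: 11:24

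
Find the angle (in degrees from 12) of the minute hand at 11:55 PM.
The minute hand moves 6 degrees per minute.
At 11:55: 55 x 6 = 330 degrees

Final answer: 330 degrees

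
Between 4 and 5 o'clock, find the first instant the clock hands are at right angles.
At t minutes past 4:00, the hour hand is at 30 x 4 + 0.5t degrees and the minute hand is at 6t degrees.
The smaller angle between them is 90 degrees when |30H - 5.5t| = 90 or |30H - 5.5t| = 270.
With H = 4, solve 30 x 4 - 5.5t = +/- target for each target:
  t = (30 x 4 - 90) / 5.5 = 5.45
  t = (30 x 4 + 90) / 5.5 = 38.18
  t = (30 x 4 - 270) / 5.5 = -27.27 (outside (0, 60))
  t = (30 x 4 + 270) / 5.5 = 70.91 (outside (0, 60))
Valid solutions in (0, 60): {5.45, 38.18} minutes.
First occurrence: t = 5.45 minutes.
The hands are at right angles at 5.45 minutes past 4:00.

Final answer: 5.45 minutes past 4:00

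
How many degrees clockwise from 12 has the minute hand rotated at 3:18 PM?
The minute hand moves 6 degrees per minute.
At 3:18: 18 x 6 = 108 degrees

Final answer: 108 degrees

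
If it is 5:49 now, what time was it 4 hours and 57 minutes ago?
Starting time: 5:49 = 349 total minutes past 12:00
Subtracting: 4 hours and 57 minutes = 297 minutes
349 - 297 = 52 minutes
= 52 minutes past 12:00 = 12:52

Final answer: 12:52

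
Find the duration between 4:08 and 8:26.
From 4:08 to 8:26:
(8 x 60 + 26) - (4 x 60 + 8) = 506 - 248 = 258 minutes
= 4 hours and 18 minutes

Final answer: 4 hours and 18 minutes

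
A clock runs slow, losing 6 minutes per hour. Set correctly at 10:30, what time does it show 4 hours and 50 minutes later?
For every 60 true minutes, the faulty clock advances 60 - 6 = 54 minutes.
True elapsed: 4 hours and 50 minutes = 290 minutes.
Faulty clock advances: 290 x 54/60 = 261 minutes (drift: 29 minutes behind).
Shown time: 10:30 + 261 minutes = 2:51.

Final answer: 2:51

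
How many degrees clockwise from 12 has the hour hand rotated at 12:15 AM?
The hour hand moves 30 degrees per hour and 0.5 degrees per minute.
At 12:15: (0) x 30 + 15 x 0.5 = 0 + 7.5 = 7.5 degrees

Final answer: 7.5 degrees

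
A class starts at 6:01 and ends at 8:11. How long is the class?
From 6:01 to 8:11:
(8 x 60 + 11) - (6 x 60 + 1) = 491 - 361 = 130 minutes
= 2 hours and 10 minutes

Final answer: 2 hours and 10 minutes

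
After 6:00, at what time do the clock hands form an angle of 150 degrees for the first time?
At t minutes past 6:00, the hour hand is at 30 x 6 + 0.5t degrees and the minute hand is at 6t degrees.
The smaller angle between them is 150 degrees when |30H - 5.5t| = 150 or |30H - 5.5t| = 210.
With H = 6, solve 30 x 6 - 5.5t = +/- target for each target:
  t = (30 x 6 - 150) / 5.5 = 5.45
  t = (30 x 6 + 150) / 5.5 = 60 (outside (0, 60))
  t = (30 x 6 - 210) / 5.5 = -5.45 (outside (0, 60))
  t = (30 x 6 + 210) / 5.5 = 70.91 (outside (0, 60))
Valid solutions in (0, 60): {5.45} minutes.
The first occurrence is t = 5.45 minutes.
The hands form a 150-degree angle at 5.45 minutes past 6:00.

Final answer: 5.45 minutes past 6:00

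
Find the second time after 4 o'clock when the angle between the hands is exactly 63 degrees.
At t minutes past 4:00, the hour hand is at 30 x 4 + 0.5t degrees and the minute hand is at 6t degrees.
The smaller angle between them is 63 degrees when |30H - 5.5t| = 63 or |30H - 5.5t| = 297.
With H = 4, solve 30 x 4 - 5.5t = +/- target for each target:
  t = (30 x 4 - 63) / 5.5 = 10.36
  t = (30 x 4 + 63) / 5.5 = 33.27
  t = (30 x 4 - 297) / 5.5 = -32.18 (outside (0, 60))
  t = (30 x 4 + 297) / 5.5 = 75.82 (outside (0, 60))
Valid solutions in (0, 60): {10.36, 33.27} minutes.
The second occurrence is t = 33.27 minutes.
The hands form a 63-degree angle at 33.27 minutes past 4:00.

Final answer: 33.27 minutes past 4:00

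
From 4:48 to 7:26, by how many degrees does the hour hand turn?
The hour hand moves 0.5 degrees per minute.
Time elapsed: 7:26 - 4:48 = 158 minutes
Angular displacement: 158 x 0.5 = 79 degrees

Final answer: 79 degrees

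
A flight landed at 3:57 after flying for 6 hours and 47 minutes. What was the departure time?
Starting time: 3:57 = 237 total minutes past 12:00
Subtracting: 6 hours and 47 minutes = 407 minutes
237 - 407 = -170 (negative, add 12 hours = 720) = 550 minutes
= 9 hours and 10 minutes past 12:00 = 9:10

Final answer: 9:10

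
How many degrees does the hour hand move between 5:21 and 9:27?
The hour hand moves 0.5 degrees per minute.
Time elapsed: 9:27 - 5:21 = 246 minutes
Angular displacement: 246 x 0.5 = 123 degrees

Final answer: 123 degrees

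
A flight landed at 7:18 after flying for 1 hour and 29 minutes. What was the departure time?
Starting time: 7:18 = 438 total minutes past 12:00
Subtracting: 1 hour and 29 minutes = 89 minutes
438 - 89 = 349 minutes
= 5 hours and 49 minutes past 12:00 = 5:49

Final answer: 5:49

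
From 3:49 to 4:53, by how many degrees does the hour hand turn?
The hour hand moves 0.5 degrees per minute.
Time elapsed: 4:53 - 3:49 = 64 minutes
Angular displacement: 64 x 0.5 = 32 degrees

Final answer: 32 degrees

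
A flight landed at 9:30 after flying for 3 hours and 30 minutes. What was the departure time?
Starting time: 9:30 = 570 total minutes past 12:00
Subtracting: 3 hours and 30 minutes = 210 minutes
570 - 210 = 360 minutes
= 6 hours past 12:00 = 6:00

Final answer: 6:00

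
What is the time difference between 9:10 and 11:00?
From 9:10 to 11:00:
(11 x 60 + 0) - (9 x 60 + 10) = 660 - 550 = 110 minutes
= 1 hour and 50 minutes

Final answer: 1 hour and 50 minutes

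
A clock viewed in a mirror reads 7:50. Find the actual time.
Reflection across the vertical (12-6) axis maps a hand at angle A degrees to (360 - A) degrees, which sends a reading of T minutes past 12:00 to (720 - T) minutes past 12:00.
Mirror reads 7:50 = 470 minutes past 12:00.
Actual time: (720 - 470) mod 720 = 250 minutes = 4:10.

Final answer: 4:10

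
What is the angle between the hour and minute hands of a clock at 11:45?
Hour hand position: 11 x 30 + 45 x 0.5 = 352.5 degrees
Minute hand position: 45 x 6 = 270 degrees
Difference: |352.5 - 270| = 82.5 degrees
The angle between the hands is 82.5 degrees

Final answer: 82.5 degrees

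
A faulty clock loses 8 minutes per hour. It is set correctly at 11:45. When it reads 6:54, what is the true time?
For every 60 true minutes, the faulty clock advances 52 minutes, so 1 faulty-clock minute corresponds to 60/52 true minutes.
From 11:45 to 6:54 on the faulty dial is 429 minutes.
True elapsed: 429 x 60/52 = 495 minutes = 8 hours and 15 minutes.
True time: 11:45 + 8 hours and 15 minutes = 8:00.

Final answer: 8:00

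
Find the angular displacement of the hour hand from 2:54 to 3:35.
The hour hand moves 0.5 degrees per minute.
Time elapsed: 3:35 - 2:54 = 41 minutes
Angular displacement: 41 x 0.5 = 20.5 degrees

Final answer: 20.5 degrees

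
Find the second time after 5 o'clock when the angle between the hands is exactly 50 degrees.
At t minutes past 5:00, the hour hand is at 30 x 5 + 0.5t degrees and the minute hand is at 6t degrees.
The smaller angle between them is 50 degrees when |30H - 5.5t| = 50 or |30H - 5.5t| = 310.
With H = 5, solve 30 x 5 - 5.5t = +/- target for each target:
  t = (30 x 5 - 50) / 5.5 = 18.18
  t = (30 x 5 + 50) / 5.5 = 36.36
  t = (30 x 5 - 310) / 5.5 = -29.09 (outside (0, 60))
  t = (30 x 5 + 310) / 5.5 = 83.64 (outside (0, 60))
Valid solutions in (0, 60): {18.18, 36.36} minutes.
The second occurrence is t = 36.36 minutes.
The hands form a 50-degree angle at 36.36 minutes past 5:00.

Final answer: 36.36 minutes past 5:00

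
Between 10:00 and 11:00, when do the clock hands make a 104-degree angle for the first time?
At t minutes past 10:00, the hour hand is at 30 x 10 + 0.5t degrees and the minute hand is at 6t degrees.
The smaller angle between them is 104 degrees when |30H - 5.5t| = 104 or |30H - 5.5t| = 256.
With H = 10, solve 30 x 10 - 5.5t = +/- target for each target:
  t = (30 x 10 - 104) / 5.5 = 35.64
  t = (30 x 10 + 104) / 5.5 = 73.45 (outside (0, 60))
  t = (30 x 10 - 256) / 5.5 = 8
  t = (30 x 10 + 256) / 5.5 = 101.09 (outside (0, 60))
Valid solutions in (0, 60): {8, 35.64} minutes.
The first occurrence is t = 8 minutes.
The hands form a 104-degree angle at 8 minutes past 10:00.

Final answer: 8 minutes past 10:00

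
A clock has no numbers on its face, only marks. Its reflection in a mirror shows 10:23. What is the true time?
Reflection across the vertical (12-6) axis maps a hand at angle A degrees to (360 - A) degrees, which sends a reading of T minutes past 12:00 to (720 - T) minutes past 12:00.
Mirror reads 10:23 = 623 minutes past 12:00.
Actual time: (720 - 623) mod 720 = 97 minutes = 1:37.

Final answer: 1:37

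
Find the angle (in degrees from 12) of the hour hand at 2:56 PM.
The hour hand moves 30 degrees per hour and 0.5 degrees per minute.
At 2:56: (2) x 30 + 56 x 0.5 = 60 + 28 = 88 degrees

Final answer: 88 degrees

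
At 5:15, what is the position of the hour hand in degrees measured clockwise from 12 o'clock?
The hour hand moves 30 degrees per hour and 0.5 degrees per minute.
At 5:15: (5) x 30 + 15 x 0.5 = 150 + 7.5 = 157.5 degrees

Final answer: 157.5 degrees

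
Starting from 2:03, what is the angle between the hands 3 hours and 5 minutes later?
First find the time 3 hours and 5 minutes after 2:03.
Total minutes: 2 x 60 + 3 + 3 x 60 + 5 = 308.
308 mod 720 = 308 minutes = 5:08.
Now compute the angle at 5:08:
Hour hand: 5 x 30 + 8 x 0.5 = 154 degrees
Minute hand: 8 x 6 = 48 degrees
Difference: |154 - 48| = 106 degrees
The angle is 106 degrees

Final answer: 106 degrees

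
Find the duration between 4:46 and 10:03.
From 4:46 to 10:03:
(10 x 60 + 3) - (4 x 60 + 46) = 603 - 286 = 317 minutes
= 5 hours and 17 minutes

Final answer: 5 hours and 17 minutes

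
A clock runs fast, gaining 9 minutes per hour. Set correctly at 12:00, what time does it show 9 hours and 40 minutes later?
For every 60 true minutes, the faulty clock advances 60 + 9 = 69 minutes.
True elapsed: 9 hours and 40 minutes = 580 minutes.
Faulty clock advances: 580 x 69/60 = 667 minutes (drift: 87 minutes ahead).
Shown time: 12:00 + 667 minutes = 11:07.

Final answer: 11:07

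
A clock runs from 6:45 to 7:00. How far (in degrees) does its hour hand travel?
The hour hand moves 0.5 degrees per minute.
Time elapsed: 7:00 - 6:45 = 15 minutes
Angular displacement: 15 x 0.5 = 7.5 degrees

Final answer: 7.5 degrees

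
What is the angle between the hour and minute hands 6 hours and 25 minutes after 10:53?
First find the time 6 hours and 25 minutes after 10:53.
Total minutes: 10 x 60 + 53 + 6 x 60 + 25 = 1038.
1038 mod 720 = 318 minutes = 5:18.
Now compute the angle at 5:18:
Hour hand: 5 x 30 + 18 x 0.5 = 159 degrees
Minute hand: 18 x 6 = 108 degrees
Difference: |159 - 108| = 51 degrees
The angle is 51 degrees

Final answer: 51 degrees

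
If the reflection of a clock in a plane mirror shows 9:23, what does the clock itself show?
Reflection across the vertical (12-6) axis maps a hand at angle A degrees to (360 - A) degrees, which sends a reading of T minutes past 12:00 to (720 - T) minutes past 12:00.
Mirror reads 9:23 = 563 minutes past 12:00.
Actual time: (720 - 563) mod 720 = 157 minutes = 2:37.

Final answer: 2:37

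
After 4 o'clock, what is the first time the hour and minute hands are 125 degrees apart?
At t minutes past 4:00, the hour hand is at 30 x 4 + 0.5t degrees and the minute hand is at 6t degrees.
The smaller angle between them is 125 degrees when |30H - 5.5t| = 125 or |30H - 5.5t| = 235.
With H = 4, solve 30 x 4 - 5.5t = +/- target for each target:
  t = (30 x 4 - 125) / 5.5 = -0.91 (outside (0, 60))
  t = (30 x 4 + 125) / 5.5 = 44.55
  t = (30 x 4 - 235) / 5.5 = -20.91 (outside (0, 60))
  t = (30 x 4 + 235) / 5.5 = 64.55 (outside (0, 60))
Valid solutions in (0, 60): {44.55} minutes.
The first occurrence is t = 44.55 minutes.
The hands form a 125-degree angle at 44.55 minutes past 4:00.

Final answer: 44.55 minutes past 4:00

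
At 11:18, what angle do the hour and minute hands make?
Hour hand position: 11 x 30 + 18 x 0.5 = 339 degrees
Minute hand position: 18 x 6 = 108 degrees
Difference: |339 - 108| = 231 degrees
Since 231 > 180, the smaller angle is 360 - 231 = 129 degrees

Final answer: 129 degrees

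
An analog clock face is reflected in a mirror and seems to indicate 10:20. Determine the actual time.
Reflection across the vertical (12-6) axis maps a hand at angle A degrees to (360 - A) degrees, which sends a reading of T minutes past 12:00 to (720 - T) minutes past 12:00.
Mirror reads 10:20 = 620 minutes past 12:00.
Actual time: (720 - 620) mod 720 = 100 minutes = 1:40.

Final answer: 1:40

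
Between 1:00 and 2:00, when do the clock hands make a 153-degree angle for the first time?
At t minutes past 1:00, the hour hand is at 30 x 1 + 0.5t degrees and the minute hand is at 6t degrees.
The smaller angle between them is 153 degrees when |30H - 5.5t| = 153 or |30H - 5.5t| = 207.
With H = 1, solve 30 x 1 - 5.5t = +/- target for each target:
  t = (30 x 1 - 153) / 5.5 = -22.36 (outside (0, 60))
  t = (30 x 1 + 153) / 5.5 = 33.27
  t = (30 x 1 - 207) / 5.5 = -32.18 (outside (0, 60))
  t = (30 x 1 + 207) / 5.5 = 43.09
Valid solutions in (0, 60): {33.27, 43.09} minutes.
The first occurrence is t = 33.27 minutes.
The hands form a 153-degree angle at 33.27 minutes past 1:00.

Final answer: 33.27 minutes past 1:00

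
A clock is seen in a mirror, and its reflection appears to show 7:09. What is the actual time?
Reflection across the vertical (12-6) axis maps a hand at angle A degrees to (360 - A) degrees, which sends a reading of T minutes past 12:00 to (720 - T) minutes past 12:00.
Mirror reads 7:09 = 429 minutes past 12:00.
Actual time: (720 - 429) mod 720 = 291 minutes = 4:51.

Final answer: 4:51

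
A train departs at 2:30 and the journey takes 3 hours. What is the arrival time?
Starting time: 2:30
Adding 0 minutes to 30 minutes: 30 + 0 = 30 minutes
Adding 3 hours: 2 + 3 = 5
Final time: 5:30

Final answer: 5:30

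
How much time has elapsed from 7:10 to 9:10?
From 7:10 to 9:10:
(9 x 60 + 10) - (7 x 60 + 10) = 550 - 430 = 120 minutes
= 2 hours

Final answer: 2 hours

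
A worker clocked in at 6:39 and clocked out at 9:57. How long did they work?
From 6:39 to 9:57:
(9 x 60 + 57) - (6 x 60 + 39) = 597 - 399 = 198 minutes
= 3 hours and 18 minutes

Final answer: 3 hours and 18 minutes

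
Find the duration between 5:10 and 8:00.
From 5:10 to 8:00:
(8 x 60 + 0) - (5 x 60 + 10) = 480 - 310 = 170 minutes
= 2 hours and 50 minutes

Final answer: 2 hours and 50 minutes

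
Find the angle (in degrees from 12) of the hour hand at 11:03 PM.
The hour hand moves 30 degrees per hour and 0.5 degrees per minute.
At 11:03: (11) x 30 + 3 x 0.5 = 330 + 1.5 = 331.5 degrees

Final answer: 331.5 degrees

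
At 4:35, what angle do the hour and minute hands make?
Hour hand position: 4 x 30 + 35 x 0.5 = 137.5 degrees
Minute hand position: 35 x 6 = 210 degrees
Difference: |137.5 - 210| = 72.5 degrees
The angle between the hands is 72.5 degrees

Final answer: 72.5 degrees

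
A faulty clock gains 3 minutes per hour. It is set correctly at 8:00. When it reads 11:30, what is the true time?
For every 60 true minutes, the faulty clock advances 63 minutes, so 1 faulty-clock minute corresponds to 60/63 true minutes.
From 8:00 to 11:30 on the faulty dial is 210 minutes.
True elapsed: 210 x 60/63 = 200 minutes = 3 hours and 20 minutes.
True time: 8:00 + 3 hours and 20 minutes = 11:20.

Final answer: 11:20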